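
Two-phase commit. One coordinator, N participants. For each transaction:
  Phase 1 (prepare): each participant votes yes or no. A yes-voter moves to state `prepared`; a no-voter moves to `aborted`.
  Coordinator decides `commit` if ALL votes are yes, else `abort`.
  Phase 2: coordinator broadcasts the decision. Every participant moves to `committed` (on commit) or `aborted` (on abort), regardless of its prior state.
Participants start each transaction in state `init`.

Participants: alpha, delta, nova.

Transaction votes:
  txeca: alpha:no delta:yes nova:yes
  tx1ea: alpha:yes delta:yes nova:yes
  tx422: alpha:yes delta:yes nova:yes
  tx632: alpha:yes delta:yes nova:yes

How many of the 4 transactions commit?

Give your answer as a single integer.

Answer: 3

Derivation:
txeca: no from alpha -> abort (commits=0)
tx1ea: all yes -> commit (commits=1)
tx422: all yes -> commit (commits=2)
tx632: all yes -> commit (commits=3)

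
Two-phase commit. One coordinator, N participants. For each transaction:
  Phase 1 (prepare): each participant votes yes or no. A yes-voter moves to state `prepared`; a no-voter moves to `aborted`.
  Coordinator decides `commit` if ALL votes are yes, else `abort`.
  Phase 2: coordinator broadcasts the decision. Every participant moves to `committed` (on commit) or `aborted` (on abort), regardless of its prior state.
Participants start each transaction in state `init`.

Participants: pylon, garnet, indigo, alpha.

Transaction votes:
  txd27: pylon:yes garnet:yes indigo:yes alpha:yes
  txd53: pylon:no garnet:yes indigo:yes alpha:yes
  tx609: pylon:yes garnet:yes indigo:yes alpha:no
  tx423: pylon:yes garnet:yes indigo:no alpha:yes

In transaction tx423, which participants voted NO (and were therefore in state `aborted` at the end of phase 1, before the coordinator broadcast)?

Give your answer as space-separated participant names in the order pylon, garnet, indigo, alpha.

Txn tx423 phase 1: pylon yes -> prepared; garnet yes -> prepared; indigo no -> aborted; alpha yes -> prepared

Answer: indigo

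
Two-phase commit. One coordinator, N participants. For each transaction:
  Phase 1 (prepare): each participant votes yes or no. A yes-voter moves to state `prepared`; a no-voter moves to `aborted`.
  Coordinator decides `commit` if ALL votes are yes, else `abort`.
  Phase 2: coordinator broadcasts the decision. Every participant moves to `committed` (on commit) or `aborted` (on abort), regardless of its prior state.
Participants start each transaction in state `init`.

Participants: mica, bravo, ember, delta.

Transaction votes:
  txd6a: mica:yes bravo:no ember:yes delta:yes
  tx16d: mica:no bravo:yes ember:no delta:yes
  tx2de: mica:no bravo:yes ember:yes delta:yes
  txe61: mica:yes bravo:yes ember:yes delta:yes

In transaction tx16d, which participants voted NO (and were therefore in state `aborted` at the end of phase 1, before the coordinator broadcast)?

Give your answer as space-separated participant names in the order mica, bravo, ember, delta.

Txn tx16d phase 1: mica no -> aborted; bravo yes -> prepared; ember no -> aborted; delta yes -> prepared

Answer: mica ember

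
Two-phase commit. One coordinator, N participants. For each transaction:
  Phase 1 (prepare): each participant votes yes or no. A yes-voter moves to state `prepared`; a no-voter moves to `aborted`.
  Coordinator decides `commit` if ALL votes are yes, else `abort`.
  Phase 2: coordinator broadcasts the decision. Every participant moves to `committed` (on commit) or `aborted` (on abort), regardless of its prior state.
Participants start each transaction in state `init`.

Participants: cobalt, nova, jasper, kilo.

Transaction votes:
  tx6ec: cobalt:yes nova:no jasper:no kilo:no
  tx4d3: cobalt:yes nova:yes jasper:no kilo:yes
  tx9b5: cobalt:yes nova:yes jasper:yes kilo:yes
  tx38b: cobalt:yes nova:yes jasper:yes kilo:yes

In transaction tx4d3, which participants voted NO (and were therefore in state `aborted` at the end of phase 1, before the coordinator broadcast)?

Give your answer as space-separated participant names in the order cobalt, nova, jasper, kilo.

Txn tx4d3 phase 1: cobalt yes -> prepared; nova yes -> prepared; jasper no -> aborted; kilo yes -> prepared

Answer: jasper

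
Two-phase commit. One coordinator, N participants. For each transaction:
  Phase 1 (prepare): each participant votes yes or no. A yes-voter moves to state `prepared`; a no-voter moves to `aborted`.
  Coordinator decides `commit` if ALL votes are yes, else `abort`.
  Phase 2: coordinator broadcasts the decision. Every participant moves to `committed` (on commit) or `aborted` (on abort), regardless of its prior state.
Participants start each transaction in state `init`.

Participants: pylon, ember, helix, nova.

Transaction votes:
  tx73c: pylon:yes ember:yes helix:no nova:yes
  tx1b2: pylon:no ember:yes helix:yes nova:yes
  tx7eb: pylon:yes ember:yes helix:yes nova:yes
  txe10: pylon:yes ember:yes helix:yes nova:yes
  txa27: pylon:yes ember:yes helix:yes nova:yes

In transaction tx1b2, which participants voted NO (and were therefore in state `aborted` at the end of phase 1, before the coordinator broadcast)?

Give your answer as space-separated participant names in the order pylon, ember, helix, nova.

Txn tx1b2 phase 1: pylon no -> aborted; ember yes -> prepared; helix yes -> prepared; nova yes -> prepared

Answer: pylon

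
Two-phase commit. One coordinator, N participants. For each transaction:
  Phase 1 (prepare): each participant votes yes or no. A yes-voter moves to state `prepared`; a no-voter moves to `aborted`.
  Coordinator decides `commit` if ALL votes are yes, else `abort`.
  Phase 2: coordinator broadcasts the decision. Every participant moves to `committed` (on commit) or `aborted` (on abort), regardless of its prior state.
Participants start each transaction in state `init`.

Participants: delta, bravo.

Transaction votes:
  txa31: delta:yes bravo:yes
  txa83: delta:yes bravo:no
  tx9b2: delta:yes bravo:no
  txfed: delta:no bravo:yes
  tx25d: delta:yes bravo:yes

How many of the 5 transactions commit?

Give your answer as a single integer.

txa31: all yes -> commit (commits=1)
txa83: no from bravo -> abort (commits=1)
tx9b2: no from bravo -> abort (commits=1)
txfed: no from delta -> abort (commits=1)
tx25d: all yes -> commit (commits=2)

Answer: 2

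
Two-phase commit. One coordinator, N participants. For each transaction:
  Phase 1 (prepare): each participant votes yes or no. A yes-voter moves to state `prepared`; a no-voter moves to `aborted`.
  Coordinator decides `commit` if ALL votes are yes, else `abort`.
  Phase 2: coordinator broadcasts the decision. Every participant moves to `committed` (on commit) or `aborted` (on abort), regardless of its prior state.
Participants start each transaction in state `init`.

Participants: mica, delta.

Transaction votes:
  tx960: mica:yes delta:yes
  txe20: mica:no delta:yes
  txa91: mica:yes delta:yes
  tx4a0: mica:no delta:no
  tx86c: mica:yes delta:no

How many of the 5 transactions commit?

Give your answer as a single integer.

tx960: all yes -> commit (commits=1)
txe20: no from mica -> abort (commits=1)
txa91: all yes -> commit (commits=2)
tx4a0: no from mica, delta -> abort (commits=2)
tx86c: no from delta -> abort (commits=2)

Answer: 2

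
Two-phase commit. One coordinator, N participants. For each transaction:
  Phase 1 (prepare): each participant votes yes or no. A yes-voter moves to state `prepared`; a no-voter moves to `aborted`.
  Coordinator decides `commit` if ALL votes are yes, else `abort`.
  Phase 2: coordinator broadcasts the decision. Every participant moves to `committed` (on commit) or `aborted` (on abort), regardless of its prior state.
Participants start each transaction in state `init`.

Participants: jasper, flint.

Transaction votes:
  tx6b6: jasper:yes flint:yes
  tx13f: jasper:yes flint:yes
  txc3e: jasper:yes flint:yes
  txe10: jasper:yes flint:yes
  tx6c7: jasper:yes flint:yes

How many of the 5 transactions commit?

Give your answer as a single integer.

tx6b6: all yes -> commit (commits=1)
tx13f: all yes -> commit (commits=2)
txc3e: all yes -> commit (commits=3)
txe10: all yes -> commit (commits=4)
tx6c7: all yes -> commit (commits=5)

Answer: 5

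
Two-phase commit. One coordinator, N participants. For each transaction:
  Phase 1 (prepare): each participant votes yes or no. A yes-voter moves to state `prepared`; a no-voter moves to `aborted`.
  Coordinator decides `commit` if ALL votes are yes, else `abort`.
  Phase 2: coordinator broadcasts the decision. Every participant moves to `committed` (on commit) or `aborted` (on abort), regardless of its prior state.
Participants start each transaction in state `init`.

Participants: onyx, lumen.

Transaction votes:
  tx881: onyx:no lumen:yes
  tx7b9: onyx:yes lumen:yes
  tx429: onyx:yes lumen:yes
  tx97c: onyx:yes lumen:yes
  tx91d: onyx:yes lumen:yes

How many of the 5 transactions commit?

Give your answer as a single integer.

Answer: 4

Derivation:
tx881: no from onyx -> abort (commits=0)
tx7b9: all yes -> commit (commits=1)
tx429: all yes -> commit (commits=2)
tx97c: all yes -> commit (commits=3)
tx91d: all yes -> commit (commits=4)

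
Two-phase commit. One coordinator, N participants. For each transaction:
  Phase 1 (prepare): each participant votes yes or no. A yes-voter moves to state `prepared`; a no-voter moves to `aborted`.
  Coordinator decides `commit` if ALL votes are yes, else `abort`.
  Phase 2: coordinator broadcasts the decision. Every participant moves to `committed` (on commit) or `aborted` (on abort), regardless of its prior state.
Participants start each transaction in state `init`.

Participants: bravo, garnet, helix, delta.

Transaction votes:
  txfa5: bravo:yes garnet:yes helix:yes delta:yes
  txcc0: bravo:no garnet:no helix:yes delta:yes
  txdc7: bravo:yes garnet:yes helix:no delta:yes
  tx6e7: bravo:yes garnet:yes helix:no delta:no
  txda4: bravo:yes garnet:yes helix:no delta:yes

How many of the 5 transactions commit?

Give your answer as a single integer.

Answer: 1

Derivation:
txfa5: all yes -> commit (commits=1)
txcc0: no from bravo, garnet -> abort (commits=1)
txdc7: no from helix -> abort (commits=1)
tx6e7: no from helix, delta -> abort (commits=1)
txda4: no from helix -> abort (commits=1)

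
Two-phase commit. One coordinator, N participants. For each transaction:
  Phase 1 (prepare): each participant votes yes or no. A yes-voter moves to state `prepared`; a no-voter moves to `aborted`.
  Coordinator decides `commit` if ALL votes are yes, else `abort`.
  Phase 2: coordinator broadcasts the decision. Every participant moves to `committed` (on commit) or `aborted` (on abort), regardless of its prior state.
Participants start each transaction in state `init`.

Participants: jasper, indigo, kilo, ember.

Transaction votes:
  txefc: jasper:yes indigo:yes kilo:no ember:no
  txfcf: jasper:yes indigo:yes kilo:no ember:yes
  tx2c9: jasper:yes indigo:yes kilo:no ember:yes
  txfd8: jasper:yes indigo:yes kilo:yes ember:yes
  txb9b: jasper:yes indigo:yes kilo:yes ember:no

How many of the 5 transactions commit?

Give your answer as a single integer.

Answer: 1

Derivation:
txefc: no from kilo, ember -> abort (commits=0)
txfcf: no from kilo -> abort (commits=0)
tx2c9: no from kilo -> abort (commits=0)
txfd8: all yes -> commit (commits=1)
txb9b: no from ember -> abort (commits=1)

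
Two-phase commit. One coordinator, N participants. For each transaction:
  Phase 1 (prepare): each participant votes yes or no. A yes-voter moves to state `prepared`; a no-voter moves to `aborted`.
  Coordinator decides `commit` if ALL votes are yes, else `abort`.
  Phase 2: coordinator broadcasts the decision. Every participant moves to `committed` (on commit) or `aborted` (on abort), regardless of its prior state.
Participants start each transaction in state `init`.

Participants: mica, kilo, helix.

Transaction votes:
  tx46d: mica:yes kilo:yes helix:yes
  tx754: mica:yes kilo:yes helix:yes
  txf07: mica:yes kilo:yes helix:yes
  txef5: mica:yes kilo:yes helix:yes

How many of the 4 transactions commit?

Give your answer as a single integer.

Answer: 4

Derivation:
tx46d: all yes -> commit (commits=1)
tx754: all yes -> commit (commits=2)
txf07: all yes -> commit (commits=3)
txef5: all yes -> commit (commits=4)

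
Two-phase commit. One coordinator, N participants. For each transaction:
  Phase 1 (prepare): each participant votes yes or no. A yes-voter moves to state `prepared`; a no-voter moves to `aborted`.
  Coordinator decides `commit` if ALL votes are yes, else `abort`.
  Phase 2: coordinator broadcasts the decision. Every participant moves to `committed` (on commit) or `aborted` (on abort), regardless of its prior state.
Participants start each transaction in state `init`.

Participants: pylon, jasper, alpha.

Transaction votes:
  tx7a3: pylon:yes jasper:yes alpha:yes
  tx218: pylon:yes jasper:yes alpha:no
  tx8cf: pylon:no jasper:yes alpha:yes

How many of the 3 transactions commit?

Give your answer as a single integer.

Answer: 1

Derivation:
tx7a3: all yes -> commit (commits=1)
tx218: no from alpha -> abort (commits=1)
tx8cf: no from pylon -> abort (commits=1)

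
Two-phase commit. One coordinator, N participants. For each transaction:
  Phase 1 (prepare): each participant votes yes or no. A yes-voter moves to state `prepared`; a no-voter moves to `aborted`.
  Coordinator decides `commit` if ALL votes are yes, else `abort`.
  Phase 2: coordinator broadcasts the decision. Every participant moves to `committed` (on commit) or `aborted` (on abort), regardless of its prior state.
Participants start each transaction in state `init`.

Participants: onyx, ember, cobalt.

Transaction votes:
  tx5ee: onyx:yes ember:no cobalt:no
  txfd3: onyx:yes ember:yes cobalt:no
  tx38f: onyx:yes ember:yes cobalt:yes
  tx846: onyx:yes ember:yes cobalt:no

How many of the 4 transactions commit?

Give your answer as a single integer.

Answer: 1

Derivation:
tx5ee: no from ember, cobalt -> abort (commits=0)
txfd3: no from cobalt -> abort (commits=0)
tx38f: all yes -> commit (commits=1)
tx846: no from cobalt -> abort (commits=1)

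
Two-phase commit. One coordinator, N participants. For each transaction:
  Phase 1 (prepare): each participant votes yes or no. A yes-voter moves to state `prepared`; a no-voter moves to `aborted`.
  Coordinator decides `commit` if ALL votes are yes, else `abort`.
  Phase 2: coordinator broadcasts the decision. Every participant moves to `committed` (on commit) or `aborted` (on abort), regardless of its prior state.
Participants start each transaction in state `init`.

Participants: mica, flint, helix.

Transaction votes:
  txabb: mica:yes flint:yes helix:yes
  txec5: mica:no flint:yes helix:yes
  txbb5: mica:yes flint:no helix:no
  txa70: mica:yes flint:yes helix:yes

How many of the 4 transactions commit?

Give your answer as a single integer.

Answer: 2

Derivation:
txabb: all yes -> commit (commits=1)
txec5: no from mica -> abort (commits=1)
txbb5: no from flint, helix -> abort (commits=1)
txa70: all yes -> commit (commits=2)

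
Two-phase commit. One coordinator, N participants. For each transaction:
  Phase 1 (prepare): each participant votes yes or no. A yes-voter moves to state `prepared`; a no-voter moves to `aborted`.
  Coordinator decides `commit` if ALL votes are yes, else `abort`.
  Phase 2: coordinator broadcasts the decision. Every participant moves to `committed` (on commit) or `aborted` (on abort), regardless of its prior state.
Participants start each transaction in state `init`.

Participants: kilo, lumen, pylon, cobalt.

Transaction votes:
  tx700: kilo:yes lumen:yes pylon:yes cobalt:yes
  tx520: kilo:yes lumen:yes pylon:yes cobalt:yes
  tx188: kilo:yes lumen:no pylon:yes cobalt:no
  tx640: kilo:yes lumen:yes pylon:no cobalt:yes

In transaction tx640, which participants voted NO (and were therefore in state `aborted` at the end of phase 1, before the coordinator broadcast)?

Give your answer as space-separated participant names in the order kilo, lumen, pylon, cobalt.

Txn tx640 phase 1: kilo yes -> prepared; lumen yes -> prepared; pylon no -> aborted; cobalt yes -> prepared

Answer: pylon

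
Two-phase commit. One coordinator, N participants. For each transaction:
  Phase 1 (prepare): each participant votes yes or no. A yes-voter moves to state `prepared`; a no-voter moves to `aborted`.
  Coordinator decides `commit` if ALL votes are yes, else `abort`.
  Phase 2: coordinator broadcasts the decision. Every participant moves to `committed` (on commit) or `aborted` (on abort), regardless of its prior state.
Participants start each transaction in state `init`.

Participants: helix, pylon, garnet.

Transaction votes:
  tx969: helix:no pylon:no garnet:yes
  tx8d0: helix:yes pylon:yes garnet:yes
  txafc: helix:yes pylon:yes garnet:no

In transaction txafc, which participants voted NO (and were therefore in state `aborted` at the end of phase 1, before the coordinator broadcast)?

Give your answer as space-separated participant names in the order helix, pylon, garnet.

Txn txafc phase 1: helix yes -> prepared; pylon yes -> prepared; garnet no -> aborted

Answer: garnet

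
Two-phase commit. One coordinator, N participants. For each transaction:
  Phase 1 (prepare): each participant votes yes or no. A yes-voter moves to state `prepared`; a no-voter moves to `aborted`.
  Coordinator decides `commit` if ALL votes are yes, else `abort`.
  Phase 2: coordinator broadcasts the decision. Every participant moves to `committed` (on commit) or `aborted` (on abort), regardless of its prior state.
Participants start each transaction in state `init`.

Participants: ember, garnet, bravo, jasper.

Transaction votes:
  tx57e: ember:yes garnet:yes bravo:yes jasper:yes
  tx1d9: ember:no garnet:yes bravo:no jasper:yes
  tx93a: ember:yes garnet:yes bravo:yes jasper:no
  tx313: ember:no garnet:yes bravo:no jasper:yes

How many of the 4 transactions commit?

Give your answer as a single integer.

tx57e: all yes -> commit (commits=1)
tx1d9: no from ember, bravo -> abort (commits=1)
tx93a: no from jasper -> abort (commits=1)
tx313: no from ember, bravo -> abort (commits=1)

Answer: 1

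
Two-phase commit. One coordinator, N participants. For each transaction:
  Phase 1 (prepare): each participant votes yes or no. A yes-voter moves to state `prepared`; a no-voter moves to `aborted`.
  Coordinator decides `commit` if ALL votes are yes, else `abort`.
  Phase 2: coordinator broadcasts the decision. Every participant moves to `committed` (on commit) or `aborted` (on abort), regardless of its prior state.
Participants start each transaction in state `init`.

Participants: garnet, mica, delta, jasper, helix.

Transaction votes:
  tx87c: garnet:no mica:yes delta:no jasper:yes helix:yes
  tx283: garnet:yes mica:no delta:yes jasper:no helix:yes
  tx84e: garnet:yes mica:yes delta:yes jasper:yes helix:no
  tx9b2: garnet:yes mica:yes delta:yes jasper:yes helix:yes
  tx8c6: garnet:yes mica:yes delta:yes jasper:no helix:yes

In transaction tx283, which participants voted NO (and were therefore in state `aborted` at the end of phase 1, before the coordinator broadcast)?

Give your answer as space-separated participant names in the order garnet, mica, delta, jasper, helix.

Answer: mica jasper

Derivation:
Txn tx283 phase 1: garnet yes -> prepared; mica no -> aborted; delta yes -> prepared; jasper no -> aborted; helix yes -> prepared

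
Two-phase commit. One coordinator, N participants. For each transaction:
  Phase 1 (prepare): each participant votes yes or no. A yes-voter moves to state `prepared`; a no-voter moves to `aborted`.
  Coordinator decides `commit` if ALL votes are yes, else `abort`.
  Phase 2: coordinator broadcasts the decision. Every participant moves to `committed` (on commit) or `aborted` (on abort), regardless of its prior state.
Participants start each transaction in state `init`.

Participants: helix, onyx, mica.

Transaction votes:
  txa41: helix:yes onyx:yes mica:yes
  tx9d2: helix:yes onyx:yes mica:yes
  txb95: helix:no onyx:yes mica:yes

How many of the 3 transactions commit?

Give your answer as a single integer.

txa41: all yes -> commit (commits=1)
tx9d2: all yes -> commit (commits=2)
txb95: no from helix -> abort (commits=2)

Answer: 2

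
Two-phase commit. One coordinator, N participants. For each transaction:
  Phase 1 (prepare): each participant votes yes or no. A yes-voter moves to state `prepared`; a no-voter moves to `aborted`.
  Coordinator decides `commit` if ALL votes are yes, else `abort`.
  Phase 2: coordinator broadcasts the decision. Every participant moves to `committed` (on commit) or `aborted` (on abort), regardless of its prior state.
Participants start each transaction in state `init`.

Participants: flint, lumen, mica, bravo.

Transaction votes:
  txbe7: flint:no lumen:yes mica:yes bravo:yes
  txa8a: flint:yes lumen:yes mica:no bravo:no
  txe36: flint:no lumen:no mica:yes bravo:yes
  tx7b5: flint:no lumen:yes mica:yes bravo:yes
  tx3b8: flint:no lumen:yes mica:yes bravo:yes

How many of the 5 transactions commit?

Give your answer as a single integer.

Answer: 0

Derivation:
txbe7: no from flint -> abort (commits=0)
txa8a: no from mica, bravo -> abort (commits=0)
txe36: no from flint, lumen -> abort (commits=0)
tx7b5: no from flint -> abort (commits=0)
tx3b8: no from flint -> abort (commits=0)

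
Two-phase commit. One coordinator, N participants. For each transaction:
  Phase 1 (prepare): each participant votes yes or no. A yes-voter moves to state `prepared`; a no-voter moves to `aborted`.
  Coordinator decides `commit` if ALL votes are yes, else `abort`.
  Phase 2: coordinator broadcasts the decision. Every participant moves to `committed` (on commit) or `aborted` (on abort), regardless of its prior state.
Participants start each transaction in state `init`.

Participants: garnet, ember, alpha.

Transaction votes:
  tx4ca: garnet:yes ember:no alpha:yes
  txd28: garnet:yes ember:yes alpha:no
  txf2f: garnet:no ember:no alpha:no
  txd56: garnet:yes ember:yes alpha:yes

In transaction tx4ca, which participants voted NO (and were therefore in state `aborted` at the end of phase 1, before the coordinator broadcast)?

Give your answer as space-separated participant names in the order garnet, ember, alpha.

Answer: ember

Derivation:
Txn tx4ca phase 1: garnet yes -> prepared; ember no -> aborted; alpha yes -> prepared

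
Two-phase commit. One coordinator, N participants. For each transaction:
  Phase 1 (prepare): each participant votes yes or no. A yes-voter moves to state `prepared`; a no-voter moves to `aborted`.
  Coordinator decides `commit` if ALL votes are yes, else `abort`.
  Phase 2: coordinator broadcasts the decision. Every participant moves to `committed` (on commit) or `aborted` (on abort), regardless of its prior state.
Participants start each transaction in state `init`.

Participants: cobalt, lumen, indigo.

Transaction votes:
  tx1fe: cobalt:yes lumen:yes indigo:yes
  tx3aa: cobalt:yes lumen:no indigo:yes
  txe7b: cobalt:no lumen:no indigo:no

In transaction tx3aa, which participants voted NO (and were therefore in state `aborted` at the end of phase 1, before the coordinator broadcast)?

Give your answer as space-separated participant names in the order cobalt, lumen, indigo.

Answer: lumen

Derivation:
Txn tx3aa phase 1: cobalt yes -> prepared; lumen no -> aborted; indigo yes -> prepared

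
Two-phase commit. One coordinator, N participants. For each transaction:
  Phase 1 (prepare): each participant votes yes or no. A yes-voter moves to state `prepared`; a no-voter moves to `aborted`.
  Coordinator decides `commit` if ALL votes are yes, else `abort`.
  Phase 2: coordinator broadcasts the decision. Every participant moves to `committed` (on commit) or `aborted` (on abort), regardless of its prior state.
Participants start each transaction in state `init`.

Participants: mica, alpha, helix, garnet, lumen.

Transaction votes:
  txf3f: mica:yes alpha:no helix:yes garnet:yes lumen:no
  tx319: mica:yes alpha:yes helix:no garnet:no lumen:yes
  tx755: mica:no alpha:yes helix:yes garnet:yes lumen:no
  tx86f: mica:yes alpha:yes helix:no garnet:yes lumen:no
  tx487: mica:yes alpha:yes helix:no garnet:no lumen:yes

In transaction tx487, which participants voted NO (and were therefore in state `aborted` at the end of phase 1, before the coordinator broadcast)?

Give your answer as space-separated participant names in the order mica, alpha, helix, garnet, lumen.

Txn tx487 phase 1: mica yes -> prepared; alpha yes -> prepared; helix no -> aborted; garnet no -> aborted; lumen yes -> prepared

Answer: helix garnet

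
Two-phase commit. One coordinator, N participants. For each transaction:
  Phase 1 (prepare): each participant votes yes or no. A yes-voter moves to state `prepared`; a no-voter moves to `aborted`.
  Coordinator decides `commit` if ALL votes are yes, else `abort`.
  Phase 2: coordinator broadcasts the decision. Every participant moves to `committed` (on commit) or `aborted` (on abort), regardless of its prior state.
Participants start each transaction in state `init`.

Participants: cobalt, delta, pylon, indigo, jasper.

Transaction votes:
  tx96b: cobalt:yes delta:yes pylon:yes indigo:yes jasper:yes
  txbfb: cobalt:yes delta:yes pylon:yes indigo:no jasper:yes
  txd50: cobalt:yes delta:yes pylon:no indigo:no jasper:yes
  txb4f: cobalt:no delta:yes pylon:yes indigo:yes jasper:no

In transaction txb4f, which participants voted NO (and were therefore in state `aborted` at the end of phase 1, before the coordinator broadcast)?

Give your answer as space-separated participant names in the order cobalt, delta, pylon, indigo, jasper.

Txn txb4f phase 1: cobalt no -> aborted; delta yes -> prepared; pylon yes -> prepared; indigo yes -> prepared; jasper no -> aborted

Answer: cobalt jasper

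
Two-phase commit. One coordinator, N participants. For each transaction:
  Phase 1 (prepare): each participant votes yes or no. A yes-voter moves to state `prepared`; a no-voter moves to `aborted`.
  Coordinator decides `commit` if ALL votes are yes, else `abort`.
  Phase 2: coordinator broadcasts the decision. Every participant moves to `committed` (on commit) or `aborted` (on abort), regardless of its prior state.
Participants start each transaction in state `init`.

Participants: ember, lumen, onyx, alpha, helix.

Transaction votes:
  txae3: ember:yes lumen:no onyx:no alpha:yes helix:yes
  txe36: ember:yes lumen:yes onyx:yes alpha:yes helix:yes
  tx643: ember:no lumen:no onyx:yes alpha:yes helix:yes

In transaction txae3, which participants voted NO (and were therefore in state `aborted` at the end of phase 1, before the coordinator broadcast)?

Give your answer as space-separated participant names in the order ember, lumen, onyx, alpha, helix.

Txn txae3 phase 1: ember yes -> prepared; lumen no -> aborted; onyx no -> aborted; alpha yes -> prepared; helix yes -> prepared

Answer: lumen onyx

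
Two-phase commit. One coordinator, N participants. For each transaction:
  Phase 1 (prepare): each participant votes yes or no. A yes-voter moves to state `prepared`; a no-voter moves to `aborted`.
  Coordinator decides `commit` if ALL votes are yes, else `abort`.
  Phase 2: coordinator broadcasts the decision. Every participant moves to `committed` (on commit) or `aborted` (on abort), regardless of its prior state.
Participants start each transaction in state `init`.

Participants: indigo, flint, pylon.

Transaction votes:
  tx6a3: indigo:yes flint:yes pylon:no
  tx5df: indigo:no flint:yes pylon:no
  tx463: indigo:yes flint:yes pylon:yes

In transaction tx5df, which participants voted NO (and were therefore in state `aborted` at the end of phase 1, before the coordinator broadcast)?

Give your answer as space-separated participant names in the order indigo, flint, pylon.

Answer: indigo pylon

Derivation:
Txn tx5df phase 1: indigo no -> aborted; flint yes -> prepared; pylon no -> aborted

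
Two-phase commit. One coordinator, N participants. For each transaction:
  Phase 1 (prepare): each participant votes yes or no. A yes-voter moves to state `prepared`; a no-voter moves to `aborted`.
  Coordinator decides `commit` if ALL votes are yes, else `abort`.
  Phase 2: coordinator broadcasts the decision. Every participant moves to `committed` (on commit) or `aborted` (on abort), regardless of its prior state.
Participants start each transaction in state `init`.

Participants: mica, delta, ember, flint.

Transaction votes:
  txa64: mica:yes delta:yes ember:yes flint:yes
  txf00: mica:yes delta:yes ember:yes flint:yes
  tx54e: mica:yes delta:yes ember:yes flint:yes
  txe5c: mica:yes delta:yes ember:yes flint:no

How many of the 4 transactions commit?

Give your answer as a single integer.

txa64: all yes -> commit (commits=1)
txf00: all yes -> commit (commits=2)
tx54e: all yes -> commit (commits=3)
txe5c: no from flint -> abort (commits=3)

Answer: 3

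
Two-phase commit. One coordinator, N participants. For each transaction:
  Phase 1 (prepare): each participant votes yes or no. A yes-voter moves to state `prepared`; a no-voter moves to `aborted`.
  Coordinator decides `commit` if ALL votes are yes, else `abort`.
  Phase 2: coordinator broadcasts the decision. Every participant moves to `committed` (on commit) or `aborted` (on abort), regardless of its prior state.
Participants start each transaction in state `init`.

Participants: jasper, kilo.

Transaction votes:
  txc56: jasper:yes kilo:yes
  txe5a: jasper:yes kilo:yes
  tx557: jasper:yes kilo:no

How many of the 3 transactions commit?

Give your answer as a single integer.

Answer: 2

Derivation:
txc56: all yes -> commit (commits=1)
txe5a: all yes -> commit (commits=2)
tx557: no from kilo -> abort (commits=2)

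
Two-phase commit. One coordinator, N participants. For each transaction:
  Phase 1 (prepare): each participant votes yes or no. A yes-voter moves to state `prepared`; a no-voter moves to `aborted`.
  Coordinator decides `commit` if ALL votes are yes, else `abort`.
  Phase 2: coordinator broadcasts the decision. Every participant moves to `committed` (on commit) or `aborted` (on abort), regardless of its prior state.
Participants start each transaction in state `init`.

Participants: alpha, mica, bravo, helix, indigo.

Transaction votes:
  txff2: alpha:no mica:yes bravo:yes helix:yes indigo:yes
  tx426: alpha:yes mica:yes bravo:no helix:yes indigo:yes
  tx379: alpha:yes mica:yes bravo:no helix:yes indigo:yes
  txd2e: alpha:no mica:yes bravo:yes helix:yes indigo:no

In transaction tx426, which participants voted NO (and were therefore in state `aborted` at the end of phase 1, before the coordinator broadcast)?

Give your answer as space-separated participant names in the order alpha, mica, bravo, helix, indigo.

Txn tx426 phase 1: alpha yes -> prepared; mica yes -> prepared; bravo no -> aborted; helix yes -> prepared; indigo yes -> prepared

Answer: bravo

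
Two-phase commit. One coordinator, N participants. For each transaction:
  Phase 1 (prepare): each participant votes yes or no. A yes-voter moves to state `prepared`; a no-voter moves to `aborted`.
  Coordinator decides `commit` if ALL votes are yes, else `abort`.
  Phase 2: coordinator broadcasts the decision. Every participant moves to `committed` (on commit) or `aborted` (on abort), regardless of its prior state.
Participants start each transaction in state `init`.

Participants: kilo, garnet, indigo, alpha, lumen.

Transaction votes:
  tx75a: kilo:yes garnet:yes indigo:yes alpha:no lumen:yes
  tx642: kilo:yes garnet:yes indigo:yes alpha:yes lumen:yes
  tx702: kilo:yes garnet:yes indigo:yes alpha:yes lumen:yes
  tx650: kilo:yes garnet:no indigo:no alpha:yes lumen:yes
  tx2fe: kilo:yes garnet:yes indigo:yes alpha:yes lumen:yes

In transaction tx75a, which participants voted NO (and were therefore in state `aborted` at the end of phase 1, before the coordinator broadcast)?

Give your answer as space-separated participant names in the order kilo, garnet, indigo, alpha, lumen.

Answer: alpha

Derivation:
Txn tx75a phase 1: kilo yes -> prepared; garnet yes -> prepared; indigo yes -> prepared; alpha no -> aborted; lumen yes -> prepared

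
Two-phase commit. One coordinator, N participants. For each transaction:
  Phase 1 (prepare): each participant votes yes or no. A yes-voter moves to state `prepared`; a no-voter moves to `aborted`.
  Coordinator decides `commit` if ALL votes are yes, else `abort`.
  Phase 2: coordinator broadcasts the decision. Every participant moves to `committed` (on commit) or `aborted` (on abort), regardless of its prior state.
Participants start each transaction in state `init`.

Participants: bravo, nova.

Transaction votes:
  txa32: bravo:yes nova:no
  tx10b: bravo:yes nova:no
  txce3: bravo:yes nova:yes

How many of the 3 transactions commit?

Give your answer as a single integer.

txa32: no from nova -> abort (commits=0)
tx10b: no from nova -> abort (commits=0)
txce3: all yes -> commit (commits=1)

Answer: 1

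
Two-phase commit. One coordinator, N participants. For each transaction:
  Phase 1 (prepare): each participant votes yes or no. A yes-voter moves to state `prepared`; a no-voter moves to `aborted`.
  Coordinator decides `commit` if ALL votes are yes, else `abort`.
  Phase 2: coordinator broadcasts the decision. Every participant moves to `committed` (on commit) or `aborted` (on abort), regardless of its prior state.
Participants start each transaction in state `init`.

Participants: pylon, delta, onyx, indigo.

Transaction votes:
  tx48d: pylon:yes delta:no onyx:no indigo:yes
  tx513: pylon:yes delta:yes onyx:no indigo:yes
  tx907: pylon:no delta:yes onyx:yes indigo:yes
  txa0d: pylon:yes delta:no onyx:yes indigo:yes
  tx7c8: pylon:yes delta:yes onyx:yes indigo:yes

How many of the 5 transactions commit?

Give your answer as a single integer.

tx48d: no from delta, onyx -> abort (commits=0)
tx513: no from onyx -> abort (commits=0)
tx907: no from pylon -> abort (commits=0)
txa0d: no from delta -> abort (commits=0)
tx7c8: all yes -> commit (commits=1)

Answer: 1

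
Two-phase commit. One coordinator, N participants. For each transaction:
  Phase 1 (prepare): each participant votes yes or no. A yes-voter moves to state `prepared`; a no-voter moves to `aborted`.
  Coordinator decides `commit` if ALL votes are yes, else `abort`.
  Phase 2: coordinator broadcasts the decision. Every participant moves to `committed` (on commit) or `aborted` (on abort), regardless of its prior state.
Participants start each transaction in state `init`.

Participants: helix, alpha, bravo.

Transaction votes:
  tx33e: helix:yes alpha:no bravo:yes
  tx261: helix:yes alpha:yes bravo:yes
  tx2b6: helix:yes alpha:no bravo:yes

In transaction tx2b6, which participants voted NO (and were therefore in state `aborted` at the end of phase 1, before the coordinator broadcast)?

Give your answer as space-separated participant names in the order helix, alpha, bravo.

Answer: alpha

Derivation:
Txn tx2b6 phase 1: helix yes -> prepared; alpha no -> aborted; bravo yes -> prepared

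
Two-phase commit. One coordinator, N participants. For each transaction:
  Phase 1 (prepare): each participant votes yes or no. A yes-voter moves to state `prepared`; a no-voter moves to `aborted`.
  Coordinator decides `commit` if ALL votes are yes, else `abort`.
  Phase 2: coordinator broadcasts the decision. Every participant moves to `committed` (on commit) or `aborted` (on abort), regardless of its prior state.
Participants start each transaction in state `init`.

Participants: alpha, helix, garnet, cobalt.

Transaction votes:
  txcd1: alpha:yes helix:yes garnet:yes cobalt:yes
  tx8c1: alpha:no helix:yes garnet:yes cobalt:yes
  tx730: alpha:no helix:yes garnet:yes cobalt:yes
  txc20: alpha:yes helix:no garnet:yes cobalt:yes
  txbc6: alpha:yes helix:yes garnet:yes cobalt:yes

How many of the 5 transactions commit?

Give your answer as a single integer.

Answer: 2

Derivation:
txcd1: all yes -> commit (commits=1)
tx8c1: no from alpha -> abort (commits=1)
tx730: no from alpha -> abort (commits=1)
txc20: no from helix -> abort (commits=1)
txbc6: all yes -> commit (commits=2)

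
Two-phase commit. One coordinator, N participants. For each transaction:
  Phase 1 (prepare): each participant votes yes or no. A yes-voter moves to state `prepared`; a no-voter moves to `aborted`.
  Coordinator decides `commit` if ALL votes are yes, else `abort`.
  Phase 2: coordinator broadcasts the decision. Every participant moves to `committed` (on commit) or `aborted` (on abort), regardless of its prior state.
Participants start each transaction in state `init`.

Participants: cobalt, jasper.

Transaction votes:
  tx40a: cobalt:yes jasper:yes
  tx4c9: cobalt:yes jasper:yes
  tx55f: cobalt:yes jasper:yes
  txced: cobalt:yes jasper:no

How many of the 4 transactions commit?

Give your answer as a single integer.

tx40a: all yes -> commit (commits=1)
tx4c9: all yes -> commit (commits=2)
tx55f: all yes -> commit (commits=3)
txced: no from jasper -> abort (commits=3)

Answer: 3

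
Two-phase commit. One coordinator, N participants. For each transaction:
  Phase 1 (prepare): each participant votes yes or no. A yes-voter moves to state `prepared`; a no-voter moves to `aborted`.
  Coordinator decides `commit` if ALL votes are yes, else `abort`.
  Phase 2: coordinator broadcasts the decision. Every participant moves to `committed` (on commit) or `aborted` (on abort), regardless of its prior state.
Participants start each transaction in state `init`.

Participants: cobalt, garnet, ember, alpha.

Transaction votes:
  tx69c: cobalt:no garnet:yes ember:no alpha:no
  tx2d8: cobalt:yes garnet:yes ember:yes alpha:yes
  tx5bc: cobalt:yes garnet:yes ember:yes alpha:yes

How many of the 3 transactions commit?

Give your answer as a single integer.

tx69c: no from cobalt, ember, alpha -> abort (commits=0)
tx2d8: all yes -> commit (commits=1)
tx5bc: all yes -> commit (commits=2)

Answer: 2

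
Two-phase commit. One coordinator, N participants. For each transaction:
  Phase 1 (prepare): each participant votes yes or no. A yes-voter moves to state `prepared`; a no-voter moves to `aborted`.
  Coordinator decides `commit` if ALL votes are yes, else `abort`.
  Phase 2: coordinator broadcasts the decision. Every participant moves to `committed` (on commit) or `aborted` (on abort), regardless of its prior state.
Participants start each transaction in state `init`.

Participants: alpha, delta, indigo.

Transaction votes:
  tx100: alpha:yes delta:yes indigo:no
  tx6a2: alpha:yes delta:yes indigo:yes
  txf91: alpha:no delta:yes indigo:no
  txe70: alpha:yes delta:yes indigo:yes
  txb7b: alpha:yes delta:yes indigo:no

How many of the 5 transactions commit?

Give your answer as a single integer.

tx100: no from indigo -> abort (commits=0)
tx6a2: all yes -> commit (commits=1)
txf91: no from alpha, indigo -> abort (commits=1)
txe70: all yes -> commit (commits=2)
txb7b: no from indigo -> abort (commits=2)

Answer: 2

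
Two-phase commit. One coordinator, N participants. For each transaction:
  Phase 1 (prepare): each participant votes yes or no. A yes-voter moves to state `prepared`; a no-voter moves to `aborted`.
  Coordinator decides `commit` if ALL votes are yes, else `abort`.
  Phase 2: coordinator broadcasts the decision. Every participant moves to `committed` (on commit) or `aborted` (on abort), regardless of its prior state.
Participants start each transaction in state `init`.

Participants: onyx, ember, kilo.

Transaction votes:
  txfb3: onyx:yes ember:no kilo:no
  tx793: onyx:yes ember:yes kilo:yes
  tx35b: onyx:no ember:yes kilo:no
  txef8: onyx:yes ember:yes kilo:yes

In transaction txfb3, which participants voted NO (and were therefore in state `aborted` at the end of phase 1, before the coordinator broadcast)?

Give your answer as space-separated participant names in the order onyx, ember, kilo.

Txn txfb3 phase 1: onyx yes -> prepared; ember no -> aborted; kilo no -> aborted

Answer: ember kilo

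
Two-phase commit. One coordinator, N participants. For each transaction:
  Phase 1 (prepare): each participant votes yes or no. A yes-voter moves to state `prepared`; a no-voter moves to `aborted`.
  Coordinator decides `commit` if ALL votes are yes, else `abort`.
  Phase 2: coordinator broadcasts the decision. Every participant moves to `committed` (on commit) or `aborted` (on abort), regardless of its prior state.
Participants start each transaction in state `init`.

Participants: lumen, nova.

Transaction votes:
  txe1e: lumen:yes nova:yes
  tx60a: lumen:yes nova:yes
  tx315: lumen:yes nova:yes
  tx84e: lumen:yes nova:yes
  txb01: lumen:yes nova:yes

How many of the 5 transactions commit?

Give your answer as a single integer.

txe1e: all yes -> commit (commits=1)
tx60a: all yes -> commit (commits=2)
tx315: all yes -> commit (commits=3)
tx84e: all yes -> commit (commits=4)
txb01: all yes -> commit (commits=5)

Answer: 5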